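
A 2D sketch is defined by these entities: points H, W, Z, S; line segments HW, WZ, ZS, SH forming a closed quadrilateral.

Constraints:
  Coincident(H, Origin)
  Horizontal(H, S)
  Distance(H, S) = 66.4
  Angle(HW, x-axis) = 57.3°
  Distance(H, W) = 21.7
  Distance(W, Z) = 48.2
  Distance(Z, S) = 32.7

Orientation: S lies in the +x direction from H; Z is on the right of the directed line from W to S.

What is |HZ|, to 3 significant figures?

45.5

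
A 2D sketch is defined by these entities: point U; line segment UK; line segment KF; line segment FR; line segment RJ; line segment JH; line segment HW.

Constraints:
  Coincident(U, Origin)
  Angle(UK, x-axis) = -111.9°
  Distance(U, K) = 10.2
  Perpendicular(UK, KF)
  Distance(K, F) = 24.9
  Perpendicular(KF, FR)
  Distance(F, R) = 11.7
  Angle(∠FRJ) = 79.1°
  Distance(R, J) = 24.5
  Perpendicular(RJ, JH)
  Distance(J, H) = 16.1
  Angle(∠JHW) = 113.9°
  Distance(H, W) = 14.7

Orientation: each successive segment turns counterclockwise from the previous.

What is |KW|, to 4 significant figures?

21.84

U is at the origin; UK runs at -111.9° with length 10.2, so K = (-3.804, -9.464). UK is perpendicular to KF, so KF runs at -21.90°; with |KF| = 24.9, F = (19.30, -18.75). KF is perpendicular to FR, so FR runs at 68.10°; with |FR| = 11.7, R = (23.66, -7.896). ∠FRJ = 79.1° gives RJ at 169.0° from the x-axis; with |RJ| = 24.5, J = (-0.3873, -3.221). RJ ⟂ JH, so JH runs at -101.0°; with |JH| = 16.1, H = (-3.459, -19.03). ∠JHW = 113.9° gives HW at -34.90° from the x-axis; with |HW| = 14.7, W = (8.597, -27.44). Then |KW| = |W − K| = 21.84.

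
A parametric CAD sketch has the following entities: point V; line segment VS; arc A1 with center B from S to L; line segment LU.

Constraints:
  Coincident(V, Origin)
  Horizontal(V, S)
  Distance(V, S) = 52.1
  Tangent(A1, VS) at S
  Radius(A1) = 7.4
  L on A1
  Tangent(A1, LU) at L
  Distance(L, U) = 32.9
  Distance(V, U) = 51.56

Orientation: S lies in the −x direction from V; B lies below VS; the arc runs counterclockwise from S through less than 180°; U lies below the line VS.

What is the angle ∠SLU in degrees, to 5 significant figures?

114.33°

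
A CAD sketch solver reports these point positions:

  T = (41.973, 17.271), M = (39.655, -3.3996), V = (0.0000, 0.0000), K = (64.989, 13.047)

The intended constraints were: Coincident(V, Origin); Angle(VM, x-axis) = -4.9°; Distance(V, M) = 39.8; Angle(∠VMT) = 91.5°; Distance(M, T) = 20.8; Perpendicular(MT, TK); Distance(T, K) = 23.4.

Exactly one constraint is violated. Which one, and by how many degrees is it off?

Perpendicular(MT, TK) — off by 4.00°.

V = (0.00, 0.00) ✓; VM at -4.900° ✓; |VM| = 39.80 ✓; ∠VMT = 91.50° ✓; |MT| = 20.80 ✓; ∠(MT, TK) = 94.00° ✗; |TK| = 23.40 ✓.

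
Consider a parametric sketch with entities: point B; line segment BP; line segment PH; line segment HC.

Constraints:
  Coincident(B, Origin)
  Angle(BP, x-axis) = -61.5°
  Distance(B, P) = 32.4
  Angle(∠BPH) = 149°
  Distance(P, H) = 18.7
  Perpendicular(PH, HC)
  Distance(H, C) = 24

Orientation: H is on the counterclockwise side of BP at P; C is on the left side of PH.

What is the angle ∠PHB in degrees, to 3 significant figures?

19.8°

B is at the origin; BP runs at -61.5° with length 32.4, so P = 32.4·(cos -61.5°, sin -61.5°) = (15.5, -28.5). ∠BPH = 149.0°, so PH runs at -61.5° + (180° − 149.0°) = -30.5° from the x-axis; with |PH| = 18.7, H = P + 18.7·(cos -30.5°, sin -30.5°) = (31.6, -38.0). Then cos ∠PHB = HP·HB / (|HP||HB|), giving 19.8°.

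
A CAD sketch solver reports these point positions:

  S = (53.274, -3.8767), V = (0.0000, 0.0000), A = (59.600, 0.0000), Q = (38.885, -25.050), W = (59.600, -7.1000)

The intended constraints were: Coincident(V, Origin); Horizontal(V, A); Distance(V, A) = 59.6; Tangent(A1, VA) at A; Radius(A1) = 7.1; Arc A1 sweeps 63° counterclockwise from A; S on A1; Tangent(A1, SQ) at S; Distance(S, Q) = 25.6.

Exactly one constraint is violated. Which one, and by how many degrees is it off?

Tangent(A1, SQ) at S — off by 7.20°.

V = (0.00, 0.00) ✓; V.y = 0.00, A.y = 0.00 ✓; |VA| = 59.60 ✓; ∠(WA, AV) = 90.00° ✓; |WA| = 7.100 ✓; bearing(W→S) − bearing(W→A) = 63.00° ✓; |WS| = 7.100 ✓; ∠(WS, SQ) = 97.20° ✗; |SQ| = 25.60 ✓.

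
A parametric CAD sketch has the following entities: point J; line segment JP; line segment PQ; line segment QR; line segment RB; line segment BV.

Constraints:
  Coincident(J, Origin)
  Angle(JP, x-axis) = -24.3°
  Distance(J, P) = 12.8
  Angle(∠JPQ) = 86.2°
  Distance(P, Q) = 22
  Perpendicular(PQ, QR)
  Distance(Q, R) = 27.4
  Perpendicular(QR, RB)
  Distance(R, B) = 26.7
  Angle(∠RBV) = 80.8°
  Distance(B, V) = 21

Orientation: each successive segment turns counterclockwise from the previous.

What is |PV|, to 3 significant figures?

6.80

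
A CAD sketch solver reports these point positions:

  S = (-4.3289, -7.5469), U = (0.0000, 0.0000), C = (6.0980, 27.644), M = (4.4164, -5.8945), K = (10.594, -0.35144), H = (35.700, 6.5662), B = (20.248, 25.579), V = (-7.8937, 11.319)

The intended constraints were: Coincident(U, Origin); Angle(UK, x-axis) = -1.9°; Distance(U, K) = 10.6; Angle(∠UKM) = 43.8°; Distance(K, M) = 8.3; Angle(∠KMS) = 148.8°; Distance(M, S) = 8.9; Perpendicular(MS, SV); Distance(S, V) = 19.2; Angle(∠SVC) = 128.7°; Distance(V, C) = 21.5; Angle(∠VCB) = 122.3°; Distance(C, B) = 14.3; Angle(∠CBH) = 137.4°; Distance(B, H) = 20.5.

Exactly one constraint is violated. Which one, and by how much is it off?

Distance(B, H) = 20.5 — off by 4.00.

U = (0.00, 0.00) ✓; UK at -1.900° ✓; |UK| = 10.60 ✓; ∠UKM = 43.80° ✓; |KM| = 8.300 ✓; ∠KMS = 148.8° ✓; |MS| = 8.900 ✓; ∠(MS, SV) = 90.00° ✓; |SV| = 19.20 ✓; ∠SVC = 128.7° ✓; |VC| = 21.50 ✓; ∠VCB = 122.3° ✓; |CB| = 14.30 ✓; ∠CBH = 137.4° ✓; |BH| = 24.50 ✗.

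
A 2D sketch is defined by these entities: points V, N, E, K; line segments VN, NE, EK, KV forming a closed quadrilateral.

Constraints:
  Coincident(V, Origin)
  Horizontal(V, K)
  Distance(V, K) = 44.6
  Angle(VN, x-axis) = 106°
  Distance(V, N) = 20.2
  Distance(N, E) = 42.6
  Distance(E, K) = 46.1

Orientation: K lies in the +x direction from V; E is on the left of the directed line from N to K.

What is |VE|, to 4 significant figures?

52.63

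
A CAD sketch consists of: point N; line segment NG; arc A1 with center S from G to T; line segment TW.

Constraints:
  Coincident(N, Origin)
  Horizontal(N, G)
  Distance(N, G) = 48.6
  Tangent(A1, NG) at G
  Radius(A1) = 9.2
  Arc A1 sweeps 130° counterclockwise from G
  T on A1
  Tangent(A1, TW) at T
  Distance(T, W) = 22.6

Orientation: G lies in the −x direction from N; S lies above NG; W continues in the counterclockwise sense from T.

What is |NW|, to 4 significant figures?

64.78

N is at the origin; N and G share the same y with |NG| = 48.6 and G on the −x side, so G = (-48.60, 0.000). Tangency of A1 to NG means the radius SG is perpendicular to NG, so S = G + (0, 9.2) = (-48.60, 9.200). On A1, G sits at bearing -90° from S; a 130° counterclockwise sweep puts T at bearing 40°, so T = S + 9.2·(cos 40°, sin 40°) = (-41.55, 15.11). A1 meets TW tangentially, so ST is at right angles to TW, so TW runs along (−sin 40°, cos 40°); with |TW| = 22.6, W = (-56.08, 32.43). Then |NW| = |W − N| = 64.78.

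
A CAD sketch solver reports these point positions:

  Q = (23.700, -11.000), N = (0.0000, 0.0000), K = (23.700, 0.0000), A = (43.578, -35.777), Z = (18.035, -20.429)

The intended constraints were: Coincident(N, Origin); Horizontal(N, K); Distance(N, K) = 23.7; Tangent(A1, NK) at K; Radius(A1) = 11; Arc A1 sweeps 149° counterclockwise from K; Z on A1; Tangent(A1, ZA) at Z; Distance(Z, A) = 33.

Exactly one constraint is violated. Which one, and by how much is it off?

Distance(Z, A) = 33 — off by 3.20.

N = (0.00, 0.00) ✓; N.y = 0.00, K.y = 0.00 ✓; |NK| = 23.70 ✓; ∠(QK, KN) = 90.00° ✓; |QK| = 11.00 ✓; bearing(Q→Z) − bearing(Q→K) = 149.0° ✓; |QZ| = 11.00 ✓; ∠(QZ, ZA) = 90.00° ✓; |ZA| = 29.80 ✗.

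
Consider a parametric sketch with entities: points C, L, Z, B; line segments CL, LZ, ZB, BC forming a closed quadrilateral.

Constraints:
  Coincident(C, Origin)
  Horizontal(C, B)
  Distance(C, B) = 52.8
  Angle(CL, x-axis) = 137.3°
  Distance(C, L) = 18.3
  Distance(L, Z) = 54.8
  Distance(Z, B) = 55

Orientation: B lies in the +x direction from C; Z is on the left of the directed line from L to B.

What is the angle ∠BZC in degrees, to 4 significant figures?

56.77°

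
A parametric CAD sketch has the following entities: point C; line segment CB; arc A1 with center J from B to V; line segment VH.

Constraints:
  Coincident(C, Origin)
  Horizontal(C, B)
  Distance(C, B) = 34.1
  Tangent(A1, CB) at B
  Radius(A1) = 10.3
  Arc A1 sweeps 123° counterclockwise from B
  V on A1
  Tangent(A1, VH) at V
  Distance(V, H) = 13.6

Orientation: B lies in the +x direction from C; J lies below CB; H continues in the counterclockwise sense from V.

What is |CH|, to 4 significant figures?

42.74

On A1, B sits at bearing 90° from J; a 123° counterclockwise sweep puts V at bearing 213°, so V = J + 10.3·(cos 213°, sin 213°) = (25.46, -15.91). The tangent condition forces JV to be normal to VH, so VH runs along (−sin 213°, cos 213°); with |VH| = 13.6, H = (32.87, -27.32). Then |CH| = |H − C| = 42.74.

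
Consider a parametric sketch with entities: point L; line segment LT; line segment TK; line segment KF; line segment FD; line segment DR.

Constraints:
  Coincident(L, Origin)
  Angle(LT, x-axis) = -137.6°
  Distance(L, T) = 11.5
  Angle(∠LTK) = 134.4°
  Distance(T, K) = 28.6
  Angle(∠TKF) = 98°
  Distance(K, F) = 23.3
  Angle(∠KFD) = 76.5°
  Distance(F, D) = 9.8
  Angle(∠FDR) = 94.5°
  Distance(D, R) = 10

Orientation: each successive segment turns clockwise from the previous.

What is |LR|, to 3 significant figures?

30.6

∠KFD = 76.5° gives FD at -8.70° from the x-axis; with |FD| = 9.8, D = (-29.3, 15.6). ∠FDR = 94.5° gives DR at -94.2° from the x-axis; with |DR| = 10.0, R = (-30.0, 5.60). Then |LR| = |R − L| = 30.6.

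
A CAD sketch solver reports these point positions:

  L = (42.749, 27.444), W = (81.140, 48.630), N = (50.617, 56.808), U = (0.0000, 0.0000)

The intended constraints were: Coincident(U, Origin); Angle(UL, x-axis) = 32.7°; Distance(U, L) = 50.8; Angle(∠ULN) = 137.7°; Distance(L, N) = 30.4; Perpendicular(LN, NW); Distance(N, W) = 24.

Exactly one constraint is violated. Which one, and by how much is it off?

Distance(N, W) = 24 — off by 7.60.

U = (0.00, 0.00) ✓; UL at 32.70° ✓; |UL| = 50.80 ✓; ∠ULN = 137.7° ✓; |LN| = 30.40 ✓; ∠(LN, NW) = 90.00° ✓; |NW| = 31.60 ✗.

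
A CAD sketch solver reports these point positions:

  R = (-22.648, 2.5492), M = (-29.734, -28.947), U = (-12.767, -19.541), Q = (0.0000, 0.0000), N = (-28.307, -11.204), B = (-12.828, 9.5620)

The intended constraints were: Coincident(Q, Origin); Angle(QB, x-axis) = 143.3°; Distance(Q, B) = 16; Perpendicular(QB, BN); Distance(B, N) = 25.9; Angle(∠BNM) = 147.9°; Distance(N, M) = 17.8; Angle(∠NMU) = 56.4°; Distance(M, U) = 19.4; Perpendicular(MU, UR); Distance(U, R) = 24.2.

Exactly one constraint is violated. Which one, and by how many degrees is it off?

Perpendicular(MU, UR) — off by 4.90°.

Q = (0.00, 0.00) ✓; QB at 143.3° ✓; |QB| = 16.00 ✓; ∠(QB, BN) = 90.00° ✓; |BN| = 25.90 ✓; ∠BNM = 147.9° ✓; |NM| = 17.80 ✓; ∠NMU = 56.40° ✓; |MU| = 19.40 ✓; ∠(MU, UR) = 85.10° ✗; |UR| = 24.20 ✓.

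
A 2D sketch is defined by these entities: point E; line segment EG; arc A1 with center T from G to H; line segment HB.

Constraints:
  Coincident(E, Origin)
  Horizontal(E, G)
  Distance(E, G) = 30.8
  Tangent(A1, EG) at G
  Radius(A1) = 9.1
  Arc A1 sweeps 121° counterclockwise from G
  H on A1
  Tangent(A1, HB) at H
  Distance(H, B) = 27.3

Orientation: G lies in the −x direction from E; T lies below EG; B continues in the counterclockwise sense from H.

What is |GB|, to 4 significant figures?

37.71

E is at the origin; EG is horizontal with |EG| = 30.8 and G on the −x side, so G = (-30.80, 0.000). Tangency of A1 to EG means the radius TG is perpendicular to EG, so T = G + (0, -9.1) = (-30.80, -9.100). On A1, G sits at bearing 90° from T; a 121° counterclockwise sweep puts H at bearing 211°, so H = T + 9.1·(cos 211°, sin 211°) = (-38.60, -13.79). Tangency of A1 to HB means the radius TH is perpendicular to HB, so HB runs along (−sin 211°, cos 211°); with |HB| = 27.3, B = (-24.54, -37.19). Then |GB| = |B − G| = 37.71.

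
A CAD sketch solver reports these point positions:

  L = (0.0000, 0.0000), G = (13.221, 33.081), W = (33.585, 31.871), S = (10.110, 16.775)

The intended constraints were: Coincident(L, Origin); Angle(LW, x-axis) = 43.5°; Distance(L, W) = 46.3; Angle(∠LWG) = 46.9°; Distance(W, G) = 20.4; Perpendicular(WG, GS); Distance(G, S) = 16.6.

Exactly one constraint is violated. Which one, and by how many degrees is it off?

Perpendicular(WG, GS) — off by 7.40°.

L = (0.00, 0.00) ✓; LW at 43.50° ✓; |LW| = 46.30 ✓; ∠LWG = 46.90° ✓; |WG| = 20.40 ✓; ∠(WG, GS) = 82.60° ✗; |GS| = 16.60 ✓.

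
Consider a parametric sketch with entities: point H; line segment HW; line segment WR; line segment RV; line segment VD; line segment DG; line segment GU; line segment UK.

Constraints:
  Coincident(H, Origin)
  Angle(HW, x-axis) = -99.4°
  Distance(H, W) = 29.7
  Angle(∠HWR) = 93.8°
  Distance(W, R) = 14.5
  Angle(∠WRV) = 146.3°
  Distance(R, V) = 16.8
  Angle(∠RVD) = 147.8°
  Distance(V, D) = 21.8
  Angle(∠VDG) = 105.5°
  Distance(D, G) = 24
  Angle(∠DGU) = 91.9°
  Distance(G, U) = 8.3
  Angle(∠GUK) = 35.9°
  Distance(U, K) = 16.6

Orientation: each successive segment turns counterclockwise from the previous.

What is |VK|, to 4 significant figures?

32.62

H is at the origin; HW runs at -99.4° with length 29.7, so W = (-4.851, -29.30). ∠HWR = 93.8° gives WR at -13.20° from the x-axis; with |WR| = 14.5, R = (9.266, -32.61). ∠WRV = 146.3° gives RV at 20.50° from the x-axis; with |RV| = 16.8, V = (25.00, -26.73). ∠RVD = 147.8° gives VD at 52.70° from the x-axis; with |VD| = 21.8, D = (38.21, -9.387). ∠VDG = 105.5° gives DG at 127.2° from the x-axis; with |DG| = 24.0, G = (23.70, 9.729). ∠DGU = 91.9° gives GU at -144.7° from the x-axis; with |GU| = 8.3, U = (16.93, 4.933). ∠GUK = 35.9° gives UK at -0.6000° from the x-axis; with |UK| = 16.6, K = (33.53, 4.759). Then |VK| = |K − V| = 32.62.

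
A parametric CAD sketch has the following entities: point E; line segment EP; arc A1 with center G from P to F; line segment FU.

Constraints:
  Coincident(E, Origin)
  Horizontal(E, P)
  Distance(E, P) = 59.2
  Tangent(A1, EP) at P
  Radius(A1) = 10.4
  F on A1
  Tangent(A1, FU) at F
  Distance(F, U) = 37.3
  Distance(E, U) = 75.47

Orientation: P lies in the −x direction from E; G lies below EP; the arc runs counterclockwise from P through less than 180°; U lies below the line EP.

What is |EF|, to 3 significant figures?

70.4

E is at the origin; EP is horizontal with |EP| = 59.2 and P on the −x side, so P = (-59.2, 0.00). Tangency of A1 to EP means the radius GP is perpendicular to EP, so G = P + (0, -10.4) = (-59.2, -10.4). Since GF ⟂ FU (tangency), |GU| = √(10.4² + 37.3²) = 38.7 regardless of where F sits on A1. So U lies on both circle(E, 75.47) and circle(G, 38.7); the below-EP intersection is U = (-57.3, -49.1). F is the foot of the tangent from U: F = (-69.1, -13.7).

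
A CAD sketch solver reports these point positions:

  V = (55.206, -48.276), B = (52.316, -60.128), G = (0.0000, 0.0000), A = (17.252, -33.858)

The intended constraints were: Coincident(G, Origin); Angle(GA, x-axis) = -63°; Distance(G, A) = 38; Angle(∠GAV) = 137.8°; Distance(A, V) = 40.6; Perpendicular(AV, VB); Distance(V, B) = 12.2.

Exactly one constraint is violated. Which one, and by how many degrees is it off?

Perpendicular(AV, VB) — off by 7.10°.

G = (0.00, 0.00) ✓; GA at -63.00° ✓; |GA| = 38.00 ✓; ∠GAV = 137.8° ✓; |AV| = 40.60 ✓; ∠(AV, VB) = 82.90° ✗; |VB| = 12.20 ✓.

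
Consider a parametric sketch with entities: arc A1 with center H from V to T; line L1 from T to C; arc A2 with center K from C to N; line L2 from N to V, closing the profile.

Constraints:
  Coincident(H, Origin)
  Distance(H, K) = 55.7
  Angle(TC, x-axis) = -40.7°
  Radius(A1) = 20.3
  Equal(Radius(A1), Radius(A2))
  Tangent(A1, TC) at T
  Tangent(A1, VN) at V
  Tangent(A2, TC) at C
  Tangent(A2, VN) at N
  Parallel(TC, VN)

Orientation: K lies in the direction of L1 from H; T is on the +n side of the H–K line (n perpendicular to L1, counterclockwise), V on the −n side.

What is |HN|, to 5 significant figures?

59.284

The slot axis is L1's direction at -40.7°, so u = (cos -40.7°, sin -40.7°) = (0.75813, -0.65210) and n = (−sin -40.7°, cos -40.7°) = (0.65210, 0.75813). H is at the origin and K lies 55.7 along u from H, so K = 55.7·u = (42.228, -36.322). Tangency of A1 to both parallel lines with radius 20.3 puts T and V at H ± 20.3·n: T = (13.238, 15.390), V = (-13.238, -15.390). Equal radii place C and N the same way about K: C = K + 20.3·n = (55.466, -20.932), N = K − 20.3·n = (28.990, -51.712). Then |HN| = |N − H| = 59.284.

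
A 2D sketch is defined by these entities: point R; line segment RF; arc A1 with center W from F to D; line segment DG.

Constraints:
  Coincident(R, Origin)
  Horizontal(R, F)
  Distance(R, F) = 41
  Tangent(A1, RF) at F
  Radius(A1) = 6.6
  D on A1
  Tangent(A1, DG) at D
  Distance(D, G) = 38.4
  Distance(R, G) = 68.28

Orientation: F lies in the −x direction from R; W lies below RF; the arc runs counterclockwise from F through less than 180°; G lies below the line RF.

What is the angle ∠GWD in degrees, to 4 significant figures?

80.25°

R is at the origin; R and F share the same y with |RF| = 41.0 and F on the −x side, so F = (-41.00, 0.000). Tangency of A1 to RF means the radius WF is perpendicular to RF, so W = F + (0, -6.6) = (-41.00, -6.600). Since WD ⟂ DG (tangency), |WG| = √(6.6² + 38.4²) = 38.96 regardless of where D sits on A1. So G lies on both circle(R, 68.28) and circle(W, 38.96); the below-RF intersection is G = (-52.31, -43.89). D is the foot of the tangent from G: D = (-47.55, -5.782).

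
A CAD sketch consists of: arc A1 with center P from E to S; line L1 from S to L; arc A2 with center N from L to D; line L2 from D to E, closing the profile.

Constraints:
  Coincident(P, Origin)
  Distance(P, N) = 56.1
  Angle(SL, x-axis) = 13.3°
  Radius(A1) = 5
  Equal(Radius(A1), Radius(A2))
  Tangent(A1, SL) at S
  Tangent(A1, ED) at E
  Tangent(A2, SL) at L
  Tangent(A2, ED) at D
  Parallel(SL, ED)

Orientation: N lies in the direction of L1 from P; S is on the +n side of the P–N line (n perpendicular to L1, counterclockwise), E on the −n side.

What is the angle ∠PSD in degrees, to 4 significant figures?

79.89°

The slot axis is L1's direction at 13.3°, so u = (cos 13.3°, sin 13.3°) = (0.9732, 0.2300) and n = (−sin 13.3°, cos 13.3°) = (-0.2300, 0.9732). P is at the origin and N lies 56.1 along u from P, so N = 56.1·u = (54.60, 12.91). Tangency of A1 to both parallel lines with radius 5.0 puts S and E at P ± 5.0·n: S = (-1.150, 4.866), E = (1.150, -4.866). Equal radii place L and D the same way about N: L = N + 5.0·n = (53.45, 17.77), D = N − 5.0·n = (55.75, 8.040). Then cos ∠PSD = SP·SD / (|SP||SD|), giving 79.89°.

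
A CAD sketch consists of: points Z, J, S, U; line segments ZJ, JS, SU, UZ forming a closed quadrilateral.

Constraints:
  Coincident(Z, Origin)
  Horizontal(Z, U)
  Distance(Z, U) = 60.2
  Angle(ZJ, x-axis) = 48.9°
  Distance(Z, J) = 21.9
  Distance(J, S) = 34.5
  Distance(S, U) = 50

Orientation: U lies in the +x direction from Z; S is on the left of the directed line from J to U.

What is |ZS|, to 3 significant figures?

56.4

Z is at the origin; Z and U share the same y with |ZU| = 60.2 and U in +x, so U = (60.2, 0). ZJ runs at 48.9° with |ZJ| = 21.9, so J = (14.4, 16.5). S is determined by |JS| = 34.5 and |SU| = 50.0 together: it lies at the intersection of circle(J, 34.5) and circle(U, 50.0). With |JU| = 48.7, the foot of the radical line on JU is 10.9 from J and the perpendicular offset is √(34.5² − 10.9²) = 32.7. Taking the left-of-JU solution: S = (35.7, 43.6).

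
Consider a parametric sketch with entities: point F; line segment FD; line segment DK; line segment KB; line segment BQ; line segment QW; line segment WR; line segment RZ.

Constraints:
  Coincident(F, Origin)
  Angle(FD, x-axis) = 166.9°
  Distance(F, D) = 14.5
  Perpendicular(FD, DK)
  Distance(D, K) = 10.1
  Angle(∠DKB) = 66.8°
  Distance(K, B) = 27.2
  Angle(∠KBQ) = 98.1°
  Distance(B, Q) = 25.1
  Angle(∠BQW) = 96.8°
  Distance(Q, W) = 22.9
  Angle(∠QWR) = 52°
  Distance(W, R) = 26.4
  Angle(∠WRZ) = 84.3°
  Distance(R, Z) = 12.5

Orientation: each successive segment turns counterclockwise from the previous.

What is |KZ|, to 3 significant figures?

32.4

F is at the origin; FD runs at 166.9° with length 14.5, so D = (-14.1, 3.29). FD is perpendicular to DK, so DK runs at -103°; with |DK| = 10.1, K = (-16.4, -6.55). ∠DKB = 66.8° gives KB at 10.1° from the x-axis; with |KB| = 27.2, B = (10.4, -1.78). ∠KBQ = 98.1° gives BQ at 92.0° from the x-axis; with |BQ| = 25.1, Q = (9.49, 23.3). ∠BQW = 96.8° gives QW at 175° from the x-axis; with |QW| = 22.9, W = (-13.3, 25.2). ∠QWR = 52.0° gives WR at -56.8° from the x-axis; with |WR| = 26.4, R = (1.13, 3.13). ∠WRZ = 84.3° gives RZ at 38.9° from the x-axis; with |RZ| = 12.5, Z = (10.9, 11.0). Then |KZ| = |Z − K| = 32.4.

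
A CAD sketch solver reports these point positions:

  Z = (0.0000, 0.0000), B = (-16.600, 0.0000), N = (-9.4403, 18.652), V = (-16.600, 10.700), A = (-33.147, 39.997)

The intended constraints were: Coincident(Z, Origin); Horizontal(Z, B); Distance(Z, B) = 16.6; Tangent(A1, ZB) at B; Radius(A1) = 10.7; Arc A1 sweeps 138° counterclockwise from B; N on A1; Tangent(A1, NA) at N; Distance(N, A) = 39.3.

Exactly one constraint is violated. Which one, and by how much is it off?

Distance(N, A) = 39.3 — off by 7.40.

Z = (0.00, 0.00) ✓; Z.y = 0.00, B.y = 0.00 ✓; |ZB| = 16.60 ✓; ∠(VB, BZ) = 90.00° ✓; |VB| = 10.70 ✓; bearing(V→N) − bearing(V→B) = 138.0° ✓; |VN| = 10.70 ✓; ∠(VN, NA) = 90.00° ✓; |NA| = 31.90 ✗.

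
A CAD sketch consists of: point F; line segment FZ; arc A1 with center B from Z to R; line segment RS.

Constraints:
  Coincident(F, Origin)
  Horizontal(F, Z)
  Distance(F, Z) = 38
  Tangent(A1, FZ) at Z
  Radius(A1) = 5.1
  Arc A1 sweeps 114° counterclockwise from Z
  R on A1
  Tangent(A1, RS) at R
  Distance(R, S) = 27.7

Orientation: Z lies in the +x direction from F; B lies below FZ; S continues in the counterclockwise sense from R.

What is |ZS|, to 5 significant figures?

33.145

F is at the origin; FZ is horizontal with |FZ| = 38.0 and Z on the +x side, so Z = (38.000, 0.0000). Tangency of A1 to FZ means the radius BZ is perpendicular to FZ, so B = Z + (0, -5.1) = (38.000, -5.1000). On A1, Z sits at bearing 90° from B; a 114° counterclockwise sweep puts R at bearing 204°, so R = B + 5.1·(cos 204°, sin 204°) = (33.341, -7.1744). Tangency of A1 to RS means the radius BR is perpendicular to RS, so RS runs along (−sin 204°, cos 204°); with |RS| = 27.7, S = (44.608, -32.480). Then |ZS| = |S − Z| = 33.145.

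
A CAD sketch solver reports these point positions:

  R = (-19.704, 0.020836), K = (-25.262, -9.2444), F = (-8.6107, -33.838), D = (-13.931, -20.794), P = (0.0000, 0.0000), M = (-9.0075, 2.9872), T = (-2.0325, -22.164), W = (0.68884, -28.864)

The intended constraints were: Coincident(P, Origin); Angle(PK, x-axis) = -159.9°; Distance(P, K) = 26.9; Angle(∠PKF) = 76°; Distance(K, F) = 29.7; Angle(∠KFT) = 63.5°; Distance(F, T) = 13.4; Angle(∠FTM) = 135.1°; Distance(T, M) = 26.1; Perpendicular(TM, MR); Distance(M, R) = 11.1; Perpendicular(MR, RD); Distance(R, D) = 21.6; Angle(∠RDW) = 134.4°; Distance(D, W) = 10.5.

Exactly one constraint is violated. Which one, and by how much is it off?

Distance(D, W) = 10.5 — off by 6.20.

P = (0.00, 0.00) ✓; PK at -159.9° ✓; |PK| = 26.90 ✓; ∠PKF = 76.00° ✓; |KF| = 29.70 ✓; ∠KFT = 63.50° ✓; |FT| = 13.40 ✓; ∠FTM = 135.1° ✓; |TM| = 26.10 ✓; ∠(TM, MR) = 90.00° ✓; |MR| = 11.10 ✓; ∠(MR, RD) = 90.00° ✓; |RD| = 21.60 ✓; ∠RDW = 134.4° ✓; |DW| = 16.70 ✗.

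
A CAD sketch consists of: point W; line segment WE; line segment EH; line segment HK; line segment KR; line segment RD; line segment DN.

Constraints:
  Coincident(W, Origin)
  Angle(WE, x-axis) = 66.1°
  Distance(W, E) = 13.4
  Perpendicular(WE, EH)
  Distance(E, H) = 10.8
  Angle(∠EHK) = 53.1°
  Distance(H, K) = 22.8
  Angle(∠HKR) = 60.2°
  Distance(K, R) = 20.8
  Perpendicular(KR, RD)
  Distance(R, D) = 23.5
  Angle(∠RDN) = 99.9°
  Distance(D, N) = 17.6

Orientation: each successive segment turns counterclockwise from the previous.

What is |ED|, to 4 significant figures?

14.59

W is at the origin; WE runs at 66.1° with length 13.4, so E = (5.429, 12.25). WE ⟂ EH, so EH runs at 156.1°; with |EH| = 10.8, H = (-4.445, 16.63). ∠EHK = 53.1° gives HK at -77.00° from the x-axis; with |HK| = 22.8, K = (0.6838, -5.589). ∠HKR = 60.2° gives KR at 42.80° from the x-axis; with |KR| = 20.8, R = (15.95, 8.543). The perpendicularity gives RD at right angles to KR, so RD runs at 132.8°; with |RD| = 23.5, D = (-0.02145, 25.79). Then |ED| = |D − E| = 14.59.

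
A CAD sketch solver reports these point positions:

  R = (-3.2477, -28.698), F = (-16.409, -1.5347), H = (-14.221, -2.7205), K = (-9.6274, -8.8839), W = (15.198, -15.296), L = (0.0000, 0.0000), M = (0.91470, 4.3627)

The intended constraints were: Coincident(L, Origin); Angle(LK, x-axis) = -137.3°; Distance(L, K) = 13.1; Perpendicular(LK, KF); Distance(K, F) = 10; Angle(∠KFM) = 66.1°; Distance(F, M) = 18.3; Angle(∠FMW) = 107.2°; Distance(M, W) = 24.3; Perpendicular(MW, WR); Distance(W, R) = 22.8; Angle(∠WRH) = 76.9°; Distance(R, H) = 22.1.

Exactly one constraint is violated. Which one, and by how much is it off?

Distance(R, H) = 22.1 — off by 6.10.

L = (0.00, 0.00) ✓; LK at -137.3° ✓; |LK| = 13.10 ✓; ∠(LK, KF) = 90.00° ✓; |KF| = 10.00 ✓; ∠KFM = 66.10° ✓; |FM| = 18.30 ✓; ∠FMW = 107.2° ✓; |MW| = 24.30 ✓; ∠(MW, WR) = 90.00° ✓; |WR| = 22.80 ✓; ∠WRH = 76.90° ✓; |RH| = 28.20 ✗.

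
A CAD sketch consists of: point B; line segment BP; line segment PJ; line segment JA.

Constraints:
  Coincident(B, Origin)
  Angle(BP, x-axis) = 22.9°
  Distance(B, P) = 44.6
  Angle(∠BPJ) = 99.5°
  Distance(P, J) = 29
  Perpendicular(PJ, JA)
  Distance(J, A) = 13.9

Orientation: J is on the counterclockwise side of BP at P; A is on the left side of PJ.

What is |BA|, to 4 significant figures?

47.20

B is at the origin; BP runs at 22.9° with length 44.6, so P = 44.6·(cos 22.9°, sin 22.9°) = (41.08, 17.35). ∠BPJ = 99.5°, so PJ runs at 22.9° + (180° − 99.5°) = 103.4° from the x-axis; with |PJ| = 29.0, J = P + 29.0·(cos 103.4°, sin 103.4°) = (34.36, 45.57). The perpendicularity gives JA at right angles to PJ; with |JA| = 13.9 on the left of PJ, A = J + 13.9·(-0.9728, -0.2317) = (20.84, 42.34). Then |BA| = |A − B| = 47.20.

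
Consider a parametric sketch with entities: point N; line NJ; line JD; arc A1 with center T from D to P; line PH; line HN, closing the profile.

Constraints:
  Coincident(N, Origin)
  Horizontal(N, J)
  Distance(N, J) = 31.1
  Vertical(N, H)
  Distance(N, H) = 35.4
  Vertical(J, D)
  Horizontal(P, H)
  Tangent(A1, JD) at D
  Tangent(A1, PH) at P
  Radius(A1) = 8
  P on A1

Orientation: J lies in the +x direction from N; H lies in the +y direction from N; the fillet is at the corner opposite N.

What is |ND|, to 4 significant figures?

41.45

N is at the origin; NJ is horizontal with |NJ| = 31.1 and J on the +x side, so J = (31.10, 0.000). N and H share the same x with |NH| = 35.4 and H on the +y side, so H = (0.000, 35.40). The virtual corner opposite N is at (31.10, 35.40). The tangent condition forces TD to be normal to JD and tangency of A1 to PH means the radius TP is perpendicular to PH, with radius 8.0, so the center T sits 8.0 in from both sides at T = (23.10, 27.40). That places the tangent points at D = (31.10, 27.40) on JD and P = (23.10, 35.40) on PH. Then |ND| = |D − N| = 41.45.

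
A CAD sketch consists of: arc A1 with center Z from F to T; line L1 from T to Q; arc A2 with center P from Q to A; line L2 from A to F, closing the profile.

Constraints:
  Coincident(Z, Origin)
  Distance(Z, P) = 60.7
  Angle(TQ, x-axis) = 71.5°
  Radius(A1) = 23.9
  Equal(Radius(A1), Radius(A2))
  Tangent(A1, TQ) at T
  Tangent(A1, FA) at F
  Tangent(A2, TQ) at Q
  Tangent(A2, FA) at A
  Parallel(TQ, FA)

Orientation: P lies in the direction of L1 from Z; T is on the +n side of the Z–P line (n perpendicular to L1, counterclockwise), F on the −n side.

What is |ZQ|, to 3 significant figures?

65.2

Tangency of A1 to both parallel lines with radius 23.9 puts T and F at Z ± 23.9·n: T = (-22.7, 7.58), F = (22.7, -7.58). Equal radii place Q and A the same way about P: Q = P + 23.9·n = (-3.40, 65.1), A = P − 23.9·n = (41.9, 50.0). Then |ZQ| = |Q − Z| = 65.2.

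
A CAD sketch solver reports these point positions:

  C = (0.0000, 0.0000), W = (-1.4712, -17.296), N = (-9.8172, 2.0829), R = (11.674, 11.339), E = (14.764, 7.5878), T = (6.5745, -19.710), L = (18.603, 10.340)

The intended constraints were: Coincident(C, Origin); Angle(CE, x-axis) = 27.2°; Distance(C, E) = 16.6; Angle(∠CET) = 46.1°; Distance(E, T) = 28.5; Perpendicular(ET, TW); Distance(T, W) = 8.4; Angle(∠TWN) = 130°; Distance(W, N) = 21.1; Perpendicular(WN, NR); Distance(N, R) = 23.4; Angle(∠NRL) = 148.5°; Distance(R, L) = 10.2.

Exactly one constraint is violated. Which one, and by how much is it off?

Distance(R, L) = 10.2 — off by 3.20.

C = (0.00, 0.00) ✓; CE at 27.20° ✓; |CE| = 16.60 ✓; ∠CET = 46.10° ✓; |ET| = 28.50 ✓; ∠(ET, TW) = 90.00° ✓; |TW| = 8.400 ✓; ∠TWN = 130.0° ✓; |WN| = 21.10 ✓; ∠(WN, NR) = 90.00° ✓; |NR| = 23.40 ✓; ∠NRL = 148.5° ✓; |RL| = 7.001 ✗.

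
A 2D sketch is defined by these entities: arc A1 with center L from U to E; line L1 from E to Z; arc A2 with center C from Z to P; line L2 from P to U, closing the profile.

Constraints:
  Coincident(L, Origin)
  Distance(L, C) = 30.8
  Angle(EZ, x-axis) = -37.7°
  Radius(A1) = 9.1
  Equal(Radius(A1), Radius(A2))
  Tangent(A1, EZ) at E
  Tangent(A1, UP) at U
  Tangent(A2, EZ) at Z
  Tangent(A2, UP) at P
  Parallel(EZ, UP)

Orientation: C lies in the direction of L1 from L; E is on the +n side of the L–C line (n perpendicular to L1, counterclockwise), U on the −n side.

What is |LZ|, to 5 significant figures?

32.116

Tangency of A1 to both parallel lines with radius 9.1 puts E and U at L ± 9.1·n: E = (5.5649, 7.2001), U = (-5.5649, -7.2001). Equal radii place Z and P the same way about C: Z = C + 9.1·n = (29.935, -11.635), P = C − 9.1·n = (18.805, -26.035). Then |LZ| = |Z − L| = 32.116.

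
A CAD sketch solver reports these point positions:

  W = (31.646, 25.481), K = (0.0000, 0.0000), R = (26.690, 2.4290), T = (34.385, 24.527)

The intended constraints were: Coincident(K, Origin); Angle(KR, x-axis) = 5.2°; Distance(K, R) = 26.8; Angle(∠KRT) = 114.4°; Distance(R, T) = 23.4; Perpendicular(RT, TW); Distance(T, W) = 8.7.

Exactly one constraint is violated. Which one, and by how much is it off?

Distance(T, W) = 8.7 — off by 5.80.

K = (0.00, 0.00) ✓; KR at 5.200° ✓; |KR| = 26.80 ✓; ∠KRT = 114.4° ✓; |RT| = 23.40 ✓; ∠(RT, TW) = 90.00° ✓; |TW| = 2.900 ✗.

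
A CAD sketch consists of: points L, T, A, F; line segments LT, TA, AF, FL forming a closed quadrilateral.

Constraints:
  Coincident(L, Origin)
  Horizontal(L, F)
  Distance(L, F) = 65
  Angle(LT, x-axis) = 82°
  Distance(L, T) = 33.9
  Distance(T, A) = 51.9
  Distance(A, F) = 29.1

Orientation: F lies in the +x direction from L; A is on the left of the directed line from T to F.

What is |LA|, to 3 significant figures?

62.8

L is at the origin; LF is horizontal with |LF| = 65.0 and F in +x, so F = (65.0, 0). LT runs at 82.0° with |LT| = 33.9, so T = (4.72, 33.6). A is determined by |TA| = 51.9 and |AF| = 29.1 together: it lies at the intersection of circle(T, 51.9) and circle(F, 29.1). With |TF| = 69.0, the foot of the radical line on TF is 47.9 from T and the perpendicular offset is √(51.9² − 47.9²) = 20.0. Taking the left-of-TF solution: A = (56.3, 27.8).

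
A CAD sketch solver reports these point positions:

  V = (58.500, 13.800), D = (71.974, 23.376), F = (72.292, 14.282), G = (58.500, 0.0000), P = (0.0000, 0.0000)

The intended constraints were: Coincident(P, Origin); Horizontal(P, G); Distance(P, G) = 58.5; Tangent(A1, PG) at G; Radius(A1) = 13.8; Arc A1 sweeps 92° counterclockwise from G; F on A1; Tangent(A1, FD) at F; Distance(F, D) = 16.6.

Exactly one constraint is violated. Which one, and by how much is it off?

Distance(F, D) = 16.6 — off by 7.50.

P = (0.00, 0.00) ✓; P.y = 0.00, G.y = 0.00 ✓; |PG| = 58.50 ✓; ∠(VG, GP) = 90.00° ✓; |VG| = 13.80 ✓; bearing(V→F) − bearing(V→G) = 92.00° ✓; |VF| = 13.80 ✓; ∠(VF, FD) = 90.00° ✓; |FD| = 9.100 ✗.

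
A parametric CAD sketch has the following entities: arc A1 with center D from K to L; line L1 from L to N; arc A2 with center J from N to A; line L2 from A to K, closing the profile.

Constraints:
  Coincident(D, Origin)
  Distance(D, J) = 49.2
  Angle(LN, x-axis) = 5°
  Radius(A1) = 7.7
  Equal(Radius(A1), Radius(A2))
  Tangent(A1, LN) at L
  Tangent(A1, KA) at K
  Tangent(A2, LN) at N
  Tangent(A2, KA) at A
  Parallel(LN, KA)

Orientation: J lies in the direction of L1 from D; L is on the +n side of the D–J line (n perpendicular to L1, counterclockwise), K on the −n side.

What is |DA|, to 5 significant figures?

49.799

Tangency of A1 to both parallel lines with radius 7.7 puts L and K at D ± 7.7·n: L = (-0.67110, 7.6707), K = (0.67110, -7.6707). Equal radii place N and A the same way about J: N = J + 7.7·n = (48.342, 11.959), A = J − 7.7·n = (49.684, -3.3826). Then |DA| = |A − D| = 49.799.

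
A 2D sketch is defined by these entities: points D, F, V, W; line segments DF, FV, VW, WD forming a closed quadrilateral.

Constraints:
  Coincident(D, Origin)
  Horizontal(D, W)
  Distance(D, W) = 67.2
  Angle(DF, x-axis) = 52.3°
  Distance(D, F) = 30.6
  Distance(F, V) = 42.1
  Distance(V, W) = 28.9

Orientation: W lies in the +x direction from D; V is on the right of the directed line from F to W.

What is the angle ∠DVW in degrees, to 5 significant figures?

140.25°

Checks: |FV| = 42.10 ✓; |VW| = 28.90 ✓.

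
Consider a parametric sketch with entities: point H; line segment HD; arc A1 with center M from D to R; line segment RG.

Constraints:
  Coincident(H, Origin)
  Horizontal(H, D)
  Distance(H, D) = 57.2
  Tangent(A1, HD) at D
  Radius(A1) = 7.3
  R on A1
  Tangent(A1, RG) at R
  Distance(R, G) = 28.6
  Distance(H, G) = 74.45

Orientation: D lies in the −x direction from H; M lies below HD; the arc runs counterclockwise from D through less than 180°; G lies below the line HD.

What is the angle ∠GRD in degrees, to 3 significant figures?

136°

H is at the origin; H and D share the same y with |HD| = 57.2 and D on the −x side, so D = (-57.2, 0.00). Tangency of A1 to HD means the radius MD is perpendicular to HD, so M = D + (0, -7.3) = (-57.2, -7.30). Since MR ⟂ RG (tangency), |MG| = √(7.3² + 28.6²) = 29.5 regardless of where R sits on A1. So G lies on both circle(H, 74.45) and circle(M, 29.5); the below-HD intersection is G = (-65.3, -35.7). R is the foot of the tangent from G: R = (-64.5, -7.08).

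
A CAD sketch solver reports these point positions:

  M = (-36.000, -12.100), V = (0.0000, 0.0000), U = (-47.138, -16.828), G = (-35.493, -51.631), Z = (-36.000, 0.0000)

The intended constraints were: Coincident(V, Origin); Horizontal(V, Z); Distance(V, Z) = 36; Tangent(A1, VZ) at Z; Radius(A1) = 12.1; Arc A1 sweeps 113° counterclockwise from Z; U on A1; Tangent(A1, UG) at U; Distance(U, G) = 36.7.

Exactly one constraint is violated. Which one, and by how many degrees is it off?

Tangent(A1, UG) at U — off by 4.50°.

V = (0.00, 0.00) ✓; V.y = 0.00, Z.y = 0.00 ✓; |VZ| = 36.00 ✓; ∠(MZ, ZV) = 90.00° ✓; |MZ| = 12.10 ✓; bearing(M→U) − bearing(M→Z) = 113.0° ✓; |MU| = 12.10 ✓; ∠(MU, UG) = 94.50° ✗; |UG| = 36.70 ✓.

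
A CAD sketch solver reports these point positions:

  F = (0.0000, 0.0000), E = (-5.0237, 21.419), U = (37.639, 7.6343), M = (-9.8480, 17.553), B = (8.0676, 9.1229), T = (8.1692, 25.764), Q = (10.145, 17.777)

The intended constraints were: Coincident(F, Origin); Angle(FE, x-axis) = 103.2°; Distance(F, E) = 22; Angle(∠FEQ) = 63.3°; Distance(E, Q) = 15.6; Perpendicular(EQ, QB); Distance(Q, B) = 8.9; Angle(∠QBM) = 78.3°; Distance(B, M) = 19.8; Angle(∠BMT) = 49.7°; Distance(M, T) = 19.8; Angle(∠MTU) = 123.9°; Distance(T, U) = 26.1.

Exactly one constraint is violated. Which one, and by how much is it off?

Distance(T, U) = 26.1 — off by 8.50.

F = (0.00, 0.00) ✓; FE at 103.2° ✓; |FE| = 22.00 ✓; ∠FEQ = 63.30° ✓; |EQ| = 15.60 ✓; ∠(EQ, QB) = 90.00° ✓; |QB| = 8.900 ✓; ∠QBM = 78.30° ✓; |BM| = 19.80 ✓; ∠BMT = 49.70° ✓; |MT| = 19.80 ✓; ∠MTU = 123.9° ✓; |TU| = 34.60 ✗.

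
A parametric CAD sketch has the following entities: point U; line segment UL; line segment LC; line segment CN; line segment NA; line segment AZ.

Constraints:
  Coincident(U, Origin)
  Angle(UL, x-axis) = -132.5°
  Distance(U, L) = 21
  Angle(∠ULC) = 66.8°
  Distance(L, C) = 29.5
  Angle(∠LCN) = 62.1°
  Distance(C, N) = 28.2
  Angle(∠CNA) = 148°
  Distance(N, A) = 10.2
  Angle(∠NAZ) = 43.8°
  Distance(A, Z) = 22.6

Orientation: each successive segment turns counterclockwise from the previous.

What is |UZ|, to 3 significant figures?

12.3

∠CNA = 148.0° gives NA at 131° from the x-axis; with |NA| = 10.2, A = (2.80, 10.4). ∠NAZ = 43.8° gives AZ at -93.2° from the x-axis; with |AZ| = 22.6, Z = (1.54, -12.2). Then |UZ| = |Z − U| = 12.3.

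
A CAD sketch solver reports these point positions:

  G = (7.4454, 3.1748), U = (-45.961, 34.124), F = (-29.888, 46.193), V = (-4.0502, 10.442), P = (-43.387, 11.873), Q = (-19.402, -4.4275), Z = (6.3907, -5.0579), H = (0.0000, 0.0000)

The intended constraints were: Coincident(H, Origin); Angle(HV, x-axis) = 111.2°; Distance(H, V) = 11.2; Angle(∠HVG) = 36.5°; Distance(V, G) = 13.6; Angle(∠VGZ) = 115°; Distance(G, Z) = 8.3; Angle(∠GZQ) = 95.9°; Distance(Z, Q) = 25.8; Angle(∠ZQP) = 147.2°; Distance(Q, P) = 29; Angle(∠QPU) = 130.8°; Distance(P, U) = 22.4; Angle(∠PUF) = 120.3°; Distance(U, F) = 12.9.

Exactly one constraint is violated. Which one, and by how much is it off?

Distance(U, F) = 12.9 — off by 7.20.

H = (0.00, 0.00) ✓; HV at 111.2° ✓; |HV| = 11.20 ✓; ∠HVG = 36.50° ✓; |VG| = 13.60 ✓; ∠VGZ = 115.0° ✓; |GZ| = 8.300 ✓; ∠GZQ = 95.90° ✓; |ZQ| = 25.80 ✓; ∠ZQP = 147.2° ✓; |QP| = 29.00 ✓; ∠QPU = 130.8° ✓; |PU| = 22.40 ✓; ∠PUF = 120.3° ✓; |UF| = 20.10 ✗.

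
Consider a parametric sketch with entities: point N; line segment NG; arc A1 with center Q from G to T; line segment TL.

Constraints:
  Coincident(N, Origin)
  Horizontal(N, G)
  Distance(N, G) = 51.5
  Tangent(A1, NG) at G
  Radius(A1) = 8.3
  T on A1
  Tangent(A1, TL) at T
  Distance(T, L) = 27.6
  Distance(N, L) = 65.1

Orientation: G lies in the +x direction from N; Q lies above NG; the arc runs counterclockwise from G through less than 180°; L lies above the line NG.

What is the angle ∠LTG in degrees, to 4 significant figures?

128.6°

Checks: ∠(QG, GN) = 90.00° ✓; |QT| = 8.300 ✓; ∠(QT, TL) = 90.00° ✓; |TL| = 27.60 ✓; |NL| = 65.10 ✓.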